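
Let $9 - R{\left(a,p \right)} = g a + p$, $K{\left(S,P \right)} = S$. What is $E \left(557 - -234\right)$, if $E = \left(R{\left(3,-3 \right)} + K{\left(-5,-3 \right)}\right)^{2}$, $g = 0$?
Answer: $38759$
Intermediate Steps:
$R{\left(a,p \right)} = 9 - p$ ($R{\left(a,p \right)} = 9 - \left(0 a + p\right) = 9 - \left(0 + p\right) = 9 - p$)
$E = 49$ ($E = \left(\left(9 - -3\right) - 5\right)^{2} = \left(\left(9 + 3\right) - 5\right)^{2} = \left(12 - 5\right)^{2} = 7^{2} = 49$)
$E \left(557 - -234\right) = 49 \left(557 - -234\right) = 49 \left(557 + 234\right) = 49 \cdot 791 = 38759$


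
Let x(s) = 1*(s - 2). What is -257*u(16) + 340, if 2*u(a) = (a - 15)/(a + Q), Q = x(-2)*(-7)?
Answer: 29663/88 ≈ 337.08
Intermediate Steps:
x(s) = -2 + s (x(s) = 1*(-2 + s) = -2 + s)
Q = 28 (Q = (-2 - 2)*(-7) = -4*(-7) = 28)
u(a) = (-15 + a)/(2*(28 + a)) (u(a) = ((a - 15)/(a + 28))/2 = ((-15 + a)/(28 + a))/2 = (-15 + a)/(2*(28 + a)))
-257*u(16) + 340 = -257*(-15 + 16)/(2*(28 + 16)) + 340 = -257/(2*44) + 340 = -257*1/88 + 340 = -257/88 + 340 = 29663/88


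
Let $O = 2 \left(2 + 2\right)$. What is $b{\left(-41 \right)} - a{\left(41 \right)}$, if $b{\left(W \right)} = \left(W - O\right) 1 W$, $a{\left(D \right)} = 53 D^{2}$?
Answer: $-87084$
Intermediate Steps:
$O = 8$ ($O = 2 \cdot 4 = 8$)
$b{\left(W \right)} = W \left(-8 + W\right)$ ($b{\left(W \right)} = \left(W - 8\right) 1 W = \left(-8 + W\right) 1 W = \left(-8 + W\right) W = W \left(-8 + W\right)$)
$b{\left(-41 \right)} - a{\left(41 \right)} = - 41 \left(-8 - 41\right) - 53 \cdot 41^{2} = \left(-41\right) \left(-49\right) - 53 \cdot 1681 = 2009 - 89093 = -87084$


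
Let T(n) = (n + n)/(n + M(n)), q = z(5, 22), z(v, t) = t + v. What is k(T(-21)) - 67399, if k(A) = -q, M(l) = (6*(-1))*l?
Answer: -67426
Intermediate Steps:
q = 27 (q = 22 + 5 = 27)
M(l) = -6*l
T(n) = -⅖ (T(n) = (n + n)/(n - 6*n) = (2*n)/((-5*n)) = (2*n)*(-1/(5*n)) = -⅖)
k(A) = -27 (k(A) = -1*27 = -27)
k(T(-21)) - 67399 = -27 - 67399 = -67426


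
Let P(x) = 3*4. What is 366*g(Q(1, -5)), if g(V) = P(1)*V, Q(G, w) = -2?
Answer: -8784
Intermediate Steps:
P(x) = 12
g(V) = 12*V
366*g(Q(1, -5)) = 366*(12*(-2)) = 366*(-24) = -8784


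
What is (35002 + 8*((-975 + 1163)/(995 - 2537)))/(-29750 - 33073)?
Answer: -26985790/48436533 ≈ -0.55714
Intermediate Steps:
(35002 + 8*((-975 + 1163)/(995 - 2537)))/(-29750 - 33073) = (35002 + 8*(188/(-1542)))/(-62823) = (35002 + 8*(188*(-1/1542)))*(-1/62823) = (35002 + 8*(-94/771))*(-1/62823) = (35002 - 752/771)*(-1/62823) = (26985790/771)*(-1/62823) = -26985790/48436533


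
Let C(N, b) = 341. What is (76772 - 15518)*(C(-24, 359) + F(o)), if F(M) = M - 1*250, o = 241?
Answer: 20336328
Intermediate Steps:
F(M) = -250 + M (F(M) = M - 250 = -250 + M)
(76772 - 15518)*(C(-24, 359) + F(o)) = (76772 - 15518)*(341 + (-250 + 241)) = 61254*(341 - 9) = 61254*332 = 20336328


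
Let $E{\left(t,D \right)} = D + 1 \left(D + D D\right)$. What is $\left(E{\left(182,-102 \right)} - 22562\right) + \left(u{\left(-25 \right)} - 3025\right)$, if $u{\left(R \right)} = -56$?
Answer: $-15443$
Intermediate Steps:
$E{\left(t,D \right)} = D^{2} + 2 D$ ($E{\left(t,D \right)} = D + 1 \left(D + D^{2}\right) = D + \left(D + D^{2}\right) = D^{2} + 2 D$)
$\left(E{\left(182,-102 \right)} - 22562\right) + \left(u{\left(-25 \right)} - 3025\right) = \left(- 102 \left(2 - 102\right) - 22562\right) - 3081 = \left(\left(-102\right) \left(-100\right) - 22562\right) - 3081 = \left(10200 - 22562\right) - 3081 = -12362 - 3081 = -15443$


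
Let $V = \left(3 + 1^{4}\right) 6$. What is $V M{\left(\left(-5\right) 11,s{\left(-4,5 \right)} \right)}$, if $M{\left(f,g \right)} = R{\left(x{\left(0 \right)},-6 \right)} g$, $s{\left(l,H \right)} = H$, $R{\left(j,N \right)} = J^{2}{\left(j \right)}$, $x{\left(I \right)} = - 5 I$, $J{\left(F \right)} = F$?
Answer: $0$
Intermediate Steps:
$R{\left(j,N \right)} = j^{2}$
$V = 24$ ($V = \left(3 + 1\right) 6 = 4 \cdot 6 = 24$)
$M{\left(f,g \right)} = 0$ ($M{\left(f,g \right)} = \left(\left(-5\right) 0\right)^{2} g = 0^{2} g = 0 g = 0$)
$V M{\left(\left(-5\right) 11,s{\left(-4,5 \right)} \right)} = 24 \cdot 0 = 0$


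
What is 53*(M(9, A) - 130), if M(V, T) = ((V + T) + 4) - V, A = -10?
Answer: -7208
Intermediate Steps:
M(V, T) = 4 + T (M(V, T) = ((T + V) + 4) - V = (4 + T + V) - V = 4 + T)
53*(M(9, A) - 130) = 53*((4 - 10) - 130) = 53*(-6 - 130) = 53*(-136) = -7208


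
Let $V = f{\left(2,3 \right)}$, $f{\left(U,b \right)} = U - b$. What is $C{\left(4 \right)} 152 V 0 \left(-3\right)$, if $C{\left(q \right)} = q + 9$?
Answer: $0$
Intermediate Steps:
$V = -1$ ($V = 2 - 3 = -1$)
$C{\left(q \right)} = 9 + q$
$C{\left(4 \right)} 152 V 0 \left(-3\right) = \left(9 + 4\right) 152 \left(-1\right) 0 \left(-3\right) = 13 \cdot 152 \cdot 0 \left(-3\right) = 1976 \cdot 0 = 0$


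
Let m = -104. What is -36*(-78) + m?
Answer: 2704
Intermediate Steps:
-36*(-78) + m = -36*(-78) - 104 = 2808 - 104 = 2704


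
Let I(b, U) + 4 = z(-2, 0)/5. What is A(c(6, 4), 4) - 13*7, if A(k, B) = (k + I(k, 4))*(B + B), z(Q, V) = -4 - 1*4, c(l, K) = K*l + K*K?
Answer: 921/5 ≈ 184.20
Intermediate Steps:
c(l, K) = K**2 + K*l (c(l, K) = K*l + K**2 = K**2 + K*l)
z(Q, V) = -8 (z(Q, V) = -4 - 4 = -8)
I(b, U) = -28/5 (I(b, U) = -4 - 8/5 = -28/5)
A(k, B) = 2*B*(-28/5 + k) (A(k, B) = (k - 28/5)*(B + B) = (-28/5 + k)*(2*B) = 2*B*(-28/5 + k))
A(c(6, 4), 4) - 13*7 = (2/5)*4*(-28 + 5*(4*(4 + 6))) - 13*7 = (2/5)*4*(-28 + 5*(4*10)) - 91 = (2/5)*4*(-28 + 5*40) - 91 = (2/5)*4*(-28 + 200) - 91 = (2/5)*4*172 - 91 = 1376/5 - 91 = 921/5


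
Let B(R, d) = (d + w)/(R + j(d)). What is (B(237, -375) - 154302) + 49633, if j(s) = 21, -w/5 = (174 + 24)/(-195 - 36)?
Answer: -63011603/602 ≈ -1.0467e+5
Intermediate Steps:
w = 30/7 (w = -5*(174 + 24)/(-195 - 36) = -990/(-231) = -990*(-1)/231 = -5*(-6/7) = 30/7 ≈ 4.2857)
B(R, d) = (30/7 + d)/(21 + R) (B(R, d) = (d + 30/7)/(R + 21) = (30/7 + d)/(21 + R))
(B(237, -375) - 154302) + 49633 = ((30/7 - 375)/(21 + 237) - 154302) + 49633 = (-2595/7/258 - 154302) + 49633 = ((1/258)*(-2595/7) - 154302) + 49633 = (-865/602 - 154302) + 49633 = -92890669/602 + 49633 = -63011603/602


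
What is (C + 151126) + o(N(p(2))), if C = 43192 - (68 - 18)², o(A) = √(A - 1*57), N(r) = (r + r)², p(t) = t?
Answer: 191818 + I*√41 ≈ 1.9182e+5 + 6.4031*I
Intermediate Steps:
N(r) = 4*r² (N(r) = (2*r)² = 4*r²)
o(A) = √(-57 + A) (o(A) = √(A - 57) = √(-57 + A))
C = 40692 (C = 43192 - 1*50² = 43192 - 1*2500 = 43192 - 2500 = 40692)
(C + 151126) + o(N(p(2))) = (40692 + 151126) + √(-57 + 4*2²) = 191818 + √(-57 + 4*4) = 191818 + √(-57 + 16) = 191818 + √(-41) = 191818 + I*√41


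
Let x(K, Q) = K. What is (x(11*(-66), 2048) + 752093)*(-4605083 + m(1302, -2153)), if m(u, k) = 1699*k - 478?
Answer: -6208927215436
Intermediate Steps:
m(u, k) = -478 + 1699*k
(x(11*(-66), 2048) + 752093)*(-4605083 + m(1302, -2153)) = (11*(-66) + 752093)*(-4605083 + (-478 + 1699*(-2153))) = (-726 + 752093)*(-4605083 + (-478 - 3657947)) = 751367*(-4605083 - 3658425) = 751367*(-8263508) = -6208927215436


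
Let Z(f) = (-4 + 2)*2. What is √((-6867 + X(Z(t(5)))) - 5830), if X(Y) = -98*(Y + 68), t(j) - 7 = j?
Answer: I*√18969 ≈ 137.73*I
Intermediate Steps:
t(j) = 7 + j
Z(f) = -4 (Z(f) = -2*2 = -4)
X(Y) = -6664 - 98*Y (X(Y) = -98*(68 + Y) = -6664 - 98*Y)
√((-6867 + X(Z(t(5)))) - 5830) = √((-6867 + (-6664 - 98*(-4))) - 5830) = √((-6867 + (-6664 + 392)) - 5830) = √((-6867 - 6272) - 5830) = √(-13139 - 5830) = √(-18969) = I*√18969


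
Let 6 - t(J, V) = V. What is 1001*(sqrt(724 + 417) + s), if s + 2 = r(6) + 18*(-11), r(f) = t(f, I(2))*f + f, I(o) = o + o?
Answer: -182182 + 1001*sqrt(1141) ≈ -1.4837e+5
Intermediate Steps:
I(o) = 2*o
t(J, V) = 6 - V
r(f) = 3*f (r(f) = (6 - 2*2)*f + f = (6 - 1*4)*f + f = (6 - 4)*f + f = 2*f + f = 3*f)
s = -182 (s = -2 + (3*6 + 18*(-11)) = -2 + (18 - 198) = -2 - 180 = -182)
1001*(sqrt(724 + 417) + s) = 1001*(sqrt(724 + 417) - 182) = 1001*(sqrt(1141) - 182) = 1001*(-182 + sqrt(1141)) = -182182 + 1001*sqrt(1141)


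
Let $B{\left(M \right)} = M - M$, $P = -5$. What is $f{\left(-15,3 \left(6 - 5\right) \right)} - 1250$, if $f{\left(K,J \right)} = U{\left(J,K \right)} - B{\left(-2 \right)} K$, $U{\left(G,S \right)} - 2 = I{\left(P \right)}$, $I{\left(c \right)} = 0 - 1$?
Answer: $-1249$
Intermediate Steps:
$I{\left(c \right)} = -1$ ($I{\left(c \right)} = 0 - 1 = -1$)
$B{\left(M \right)} = 0$
$U{\left(G,S \right)} = 1$ ($U{\left(G,S \right)} = 2 - 1 = 1$)
$f{\left(K,J \right)} = 1$ ($f{\left(K,J \right)} = 1 - 0 K = 1 - 0 = 1 + 0 = 1$)
$f{\left(-15,3 \left(6 - 5\right) \right)} - 1250 = 1 - 1250 = -1249$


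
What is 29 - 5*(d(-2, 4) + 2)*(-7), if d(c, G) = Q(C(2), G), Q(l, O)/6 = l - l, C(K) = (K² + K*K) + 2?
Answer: 99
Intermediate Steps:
C(K) = 2 + 2*K² (C(K) = (K² + K²) + 2 = 2*K² + 2 = 2 + 2*K²)
Q(l, O) = 0 (Q(l, O) = 6*(l - l) = 6*0 = 0)
d(c, G) = 0
29 - 5*(d(-2, 4) + 2)*(-7) = 29 - 5*(0 + 2)*(-7) = 29 - 5*2*(-7) = 29 - 10*(-7) = 29 + 70 = 99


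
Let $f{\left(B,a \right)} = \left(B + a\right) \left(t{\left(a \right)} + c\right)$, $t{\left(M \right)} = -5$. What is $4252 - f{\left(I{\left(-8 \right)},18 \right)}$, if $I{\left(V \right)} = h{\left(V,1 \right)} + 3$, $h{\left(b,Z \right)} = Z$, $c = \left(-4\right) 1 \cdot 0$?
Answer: $4362$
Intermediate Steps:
$c = 0$ ($c = \left(-4\right) 0 = 0$)
$I{\left(V \right)} = 4$ ($I{\left(V \right)} = 1 + 3 = 4$)
$f{\left(B,a \right)} = - 5 B - 5 a$ ($f{\left(B,a \right)} = \left(B + a\right) \left(-5 + 0\right) = \left(B + a\right) \left(-5\right) = - 5 B - 5 a$)
$4252 - f{\left(I{\left(-8 \right)},18 \right)} = 4252 - \left(\left(-5\right) 4 - 90\right) = 4252 - \left(-20 - 90\right) = 4252 - -110 = 4252 + 110 = 4362$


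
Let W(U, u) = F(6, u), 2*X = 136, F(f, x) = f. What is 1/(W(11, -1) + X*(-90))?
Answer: -1/6114 ≈ -0.00016356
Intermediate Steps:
X = 68 (X = (½)*136 = 68)
W(U, u) = 6
1/(W(11, -1) + X*(-90)) = 1/(6 + 68*(-90)) = 1/(6 - 6120) = 1/(-6114) = -1/6114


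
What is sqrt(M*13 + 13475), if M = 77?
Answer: 2*sqrt(3619) ≈ 120.32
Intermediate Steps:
sqrt(M*13 + 13475) = sqrt(77*13 + 13475) = sqrt(1001 + 13475) = sqrt(14476) = 2*sqrt(3619)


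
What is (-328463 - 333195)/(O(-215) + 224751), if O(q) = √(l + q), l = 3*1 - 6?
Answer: -148708297158/50513012219 + 661658*I*√218/50513012219 ≈ -2.944 + 0.0001934*I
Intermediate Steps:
l = -3 (l = 3 - 6 = -3)
O(q) = √(-3 + q)
(-328463 - 333195)/(O(-215) + 224751) = (-328463 - 333195)/(√(-3 - 215) + 224751) = -661658/(√(-218) + 224751) = -661658/(I*√218 + 224751) = -661658/(224751 + I*√218)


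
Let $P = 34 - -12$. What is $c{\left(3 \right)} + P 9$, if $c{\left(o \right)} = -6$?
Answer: $408$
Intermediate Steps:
$P = 46$ ($P = 34 + 12 = 46$)
$c{\left(3 \right)} + P 9 = -6 + 46 \cdot 9 = -6 + 414 = 408$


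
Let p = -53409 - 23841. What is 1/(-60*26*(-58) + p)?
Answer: 1/13230 ≈ 7.5586e-5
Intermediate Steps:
p = -77250
1/(-60*26*(-58) + p) = 1/(-60*26*(-58) - 77250) = 1/(-1560*(-58) - 77250) = 1/(90480 - 77250) = 1/13230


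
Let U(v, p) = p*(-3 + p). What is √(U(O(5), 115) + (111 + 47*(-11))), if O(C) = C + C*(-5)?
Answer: 9*√154 ≈ 111.69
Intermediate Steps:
O(C) = -4*C (O(C) = C - 5*C = -4*C)
√(U(O(5), 115) + (111 + 47*(-11))) = √(115*(-3 + 115) + (111 + 47*(-11))) = √(115*112 + (111 - 517)) = √(12880 - 406) = √12474 = 9*√154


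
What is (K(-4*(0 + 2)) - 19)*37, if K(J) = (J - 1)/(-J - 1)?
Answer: -5254/7 ≈ -750.57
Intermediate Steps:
K(J) = (-1 + J)/(-1 - J)
(K(-4*(0 + 2)) - 19)*37 = ((1 - (-4)*(0 + 2))/(1 - 4*(0 + 2)) - 19)*37 = ((1 - (-4)*2)/(1 - 4*2) - 19)*37 = ((1 - 1*(-8))/(1 - 8) - 19)*37 = ((1 + 8)/(-7) - 19)*37 = (-⅐*9 - 19)*37 = (-9/7 - 19)*37 = -142/7*37 = -5254/7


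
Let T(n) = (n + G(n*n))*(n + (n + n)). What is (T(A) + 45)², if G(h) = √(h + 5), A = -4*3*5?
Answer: 234416025 - 3904200*√3605 ≈ 1406.4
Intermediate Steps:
A = -60 (A = -12*5 = -60)
G(h) = √(5 + h)
T(n) = 3*n*(n + √(5 + n²)) (T(n) = (n + √(5 + n*n))*(n + (n + n)) = (n + √(5 + n²))*(n + 2*n) = (n + √(5 + n²))*(3*n) = 3*n*(n + √(5 + n²)))
(T(A) + 45)² = (3*(-60)*(-60 + √(5 + (-60)²)) + 45)² = (3*(-60)*(-60 + √(5 + 3600)) + 45)² = (3*(-60)*(-60 + √3605) + 45)² = ((10800 - 180*√3605) + 45)² = (10845 - 180*√3605)²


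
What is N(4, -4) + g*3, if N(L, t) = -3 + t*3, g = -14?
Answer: -57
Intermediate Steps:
N(L, t) = -3 + 3*t
N(4, -4) + g*3 = (-3 + 3*(-4)) - 14*3 = (-3 - 12) - 42 = -15 - 42 = -57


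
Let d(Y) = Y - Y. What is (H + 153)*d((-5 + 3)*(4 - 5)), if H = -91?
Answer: 0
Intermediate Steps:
d(Y) = 0
(H + 153)*d((-5 + 3)*(4 - 5)) = (-91 + 153)*0 = 62*0 = 0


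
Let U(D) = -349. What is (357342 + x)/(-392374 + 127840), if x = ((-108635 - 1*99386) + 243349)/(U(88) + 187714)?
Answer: -11158903193/8260735485 ≈ -1.3508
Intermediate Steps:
x = 11776/62455 (x = ((-108635 - 1*99386) + 243349)/(-349 + 187714) = ((-108635 - 99386) + 243349)/187365 = (-208021 + 243349)*(1/187365) = 35328*(1/187365) = 11776/62455 ≈ 0.18855)
(357342 + x)/(-392374 + 127840) = (357342 + 11776/62455)/(-392374 + 127840) = (22317806386/62455)/(-264534) = (22317806386/62455)*(-1/264534) = -11158903193/8260735485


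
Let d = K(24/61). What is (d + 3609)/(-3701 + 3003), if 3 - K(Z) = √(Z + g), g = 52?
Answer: -1806/349 + √48739/21289 ≈ -5.1644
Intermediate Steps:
K(Z) = 3 - √(52 + Z) (K(Z) = 3 - √(Z + 52) = 3 - √(52 + Z))
d = 3 - 2*√48739/61 (d = 3 - √(52 + 24/61) = 3 - √(3196/61) = 3 - 2*√48739/61 ≈ -4.2383)
(d + 3609)/(-3701 + 3003) = ((3 - 2*√48739/61) + 3609)/(-3701 + 3003) = (3612 - 2*√48739/61)/(-698) = (3612 - 2*√48739/61)*(-1/698) = -1806/349 + √48739/21289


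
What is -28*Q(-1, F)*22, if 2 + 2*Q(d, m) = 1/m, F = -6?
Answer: 2002/3 ≈ 667.33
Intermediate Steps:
Q(d, m) = -1 + 1/(2*m)
-28*Q(-1, F)*22 = -28*(1/2 - 1*(-6))/(-6)*22 = -(-14)*(1/2 + 6)/3*22 = -(-14)*13/(3*2)*22 = -28*(-13/12)*22 = (91/3)*22 = 2002/3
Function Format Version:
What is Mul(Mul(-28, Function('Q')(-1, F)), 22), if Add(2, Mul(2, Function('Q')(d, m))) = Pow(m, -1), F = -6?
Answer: Rational(2002, 3) ≈ 667.33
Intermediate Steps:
Function('Q')(d, m) = Add(-1, Mul(Rational(1, 2), Pow(m, -1)))
Mul(Mul(-28, Function('Q')(-1, F)), 22) = Mul(Mul(-28, Mul(Pow(-6, -1), Add(Rational(1, 2), Mul(-1, -6)))), 22) = Mul(Mul(-28, Mul(Rational(-1, 6), Add(Rational(1, 2), 6))), 22) = Mul(Mul(-28, Mul(Rational(-1, 6), Rational(13, 2))), 22) = Mul(Mul(-28, Rational(-13, 12)), 22) = Mul(Rational(91, 3), 22) = Rational(2002, 3)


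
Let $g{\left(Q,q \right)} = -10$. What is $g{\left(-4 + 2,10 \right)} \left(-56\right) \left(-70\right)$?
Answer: $-39200$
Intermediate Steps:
$g{\left(-4 + 2,10 \right)} \left(-56\right) \left(-70\right) = \left(-10\right) \left(-56\right) \left(-70\right) = 560 \left(-70\right) = -39200$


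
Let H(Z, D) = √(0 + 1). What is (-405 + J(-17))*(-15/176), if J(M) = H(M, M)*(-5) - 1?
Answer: 6165/176 ≈ 35.028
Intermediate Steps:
H(Z, D) = 1 (H(Z, D) = √1 = 1)
J(M) = -6 (J(M) = 1*(-5) - 1 = -5 - 1 = -6)
(-405 + J(-17))*(-15/176) = (-405 - 6)*(-15/176) = -(-6165)/176 = -411*(-15/176) = 6165/176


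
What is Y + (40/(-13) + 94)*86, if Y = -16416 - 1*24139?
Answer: -425563/13 ≈ -32736.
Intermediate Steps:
Y = -40555 (Y = -16416 - 24139 = -40555)
Y + (40/(-13) + 94)*86 = -40555 + (40/(-13) + 94)*86 = -40555 + (40*(-1/13) + 94)*86 = -40555 + (-40/13 + 94)*86 = -40555 + (1182/13)*86 = -40555 + 101652/13 = -425563/13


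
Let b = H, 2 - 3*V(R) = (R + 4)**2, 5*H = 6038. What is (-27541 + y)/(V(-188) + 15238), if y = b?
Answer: -395001/59300 ≈ -6.6611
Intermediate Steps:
H = 6038/5 (H = (1/5)*6038 = 6038/5 ≈ 1207.6)
V(R) = 2/3 - (4 + R)**2/3 (V(R) = 2/3 - (R + 4)**2/3 = 2/3 - (4 + R)**2/3)
b = 6038/5 ≈ 1207.6
y = 6038/5 ≈ 1207.6
(-27541 + y)/(V(-188) + 15238) = (-27541 + 6038/5)/((2/3 - (4 - 188)**2/3) + 15238) = -131667/(5*((2/3 - 1/3*(-184)**2) + 15238)) = -131667/(5*((2/3 - 1/3*33856) + 15238)) = -131667/(5*((2/3 - 33856/3) + 15238)) = -131667/(5*(-33854/3 + 15238)) = -131667/(5*11860/3) = -131667/5*3/11860 = -395001/59300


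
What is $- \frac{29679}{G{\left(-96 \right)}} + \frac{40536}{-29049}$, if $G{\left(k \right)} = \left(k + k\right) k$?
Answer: $- \frac{178811647}{59492352} \approx -3.0056$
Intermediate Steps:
$G{\left(k \right)} = 2 k^{2}$ ($G{\left(k \right)} = 2 k k = 2 k^{2}$)
$- \frac{29679}{G{\left(-96 \right)}} + \frac{40536}{-29049} = - \frac{29679}{2 \left(-96\right)^{2}} + \frac{40536}{-29049} = - \frac{29679}{2 \cdot 9216} + 40536 \left(- \frac{1}{29049}\right) = - \frac{29679}{18432} - \frac{13512}{9683} = \left(-29679\right) \frac{1}{18432} - \frac{13512}{9683} = - \frac{9893}{6144} - \frac{13512}{9683} = - \frac{178811647}{59492352}$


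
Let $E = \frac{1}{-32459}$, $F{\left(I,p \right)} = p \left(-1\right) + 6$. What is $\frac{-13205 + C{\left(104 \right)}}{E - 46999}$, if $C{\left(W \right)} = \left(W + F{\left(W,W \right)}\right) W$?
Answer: $\frac{408366679}{1525540542} \approx 0.26769$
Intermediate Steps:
$F{\left(I,p \right)} = 6 - p$ ($F{\left(I,p \right)} = - p + 6 = 6 - p$)
$C{\left(W \right)} = 6 W$ ($C{\left(W \right)} = \left(W - \left(-6 + W\right)\right) W = 6 W$)
$E = - \frac{1}{32459} \approx -3.0808 \cdot 10^{-5}$
$\frac{-13205 + C{\left(104 \right)}}{E - 46999} = \frac{-13205 + 6 \cdot 104}{- \frac{1}{32459} - 46999} = \frac{-13205 + 624}{- \frac{1525540542}{32459}} = \left(-12581\right) \left(- \frac{32459}{1525540542}\right) = \frac{408366679}{1525540542}$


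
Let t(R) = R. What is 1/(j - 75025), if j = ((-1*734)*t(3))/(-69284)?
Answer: -34642/2599014949 ≈ -1.3329e-5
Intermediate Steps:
j = 1101/34642 (j = (-1*734*3)/(-69284) = -734*3*(-1/69284) = -2202*(-1/69284) = 1101/34642 ≈ 0.031782)
1/(j - 75025) = 1/(1101/34642 - 75025) = 1/(-2599014949/34642) = -34642/2599014949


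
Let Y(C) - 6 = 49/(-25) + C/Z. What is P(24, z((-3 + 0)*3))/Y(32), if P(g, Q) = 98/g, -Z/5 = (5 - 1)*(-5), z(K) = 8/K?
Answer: 1225/1308 ≈ 0.93654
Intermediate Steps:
Z = 100 (Z = -5*(5 - 1)*(-5) = -20*(-5) = -5*(-20) = 100)
Y(C) = 101/25 + C/100 (Y(C) = 6 + (49/(-25) + C/100) = 6 + (49*(-1/25) + C*(1/100)) = 6 + (-49/25 + C/100) = 101/25 + C/100)
P(24, z((-3 + 0)*3))/Y(32) = (98/24)/(101/25 + (1/100)*32) = (98*(1/24))/(101/25 + 8/25) = 49/(12*(109/25)) = (49/12)*(25/109) = 1225/1308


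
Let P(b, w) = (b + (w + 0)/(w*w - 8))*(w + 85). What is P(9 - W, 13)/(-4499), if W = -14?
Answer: -52024/103477 ≈ -0.50276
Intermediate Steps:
P(b, w) = (85 + w)*(b + w/(-8 + w²)) (P(b, w) = (b + w/(w² - 8))*(85 + w) = (b + w/(-8 + w²))*(85 + w) = (85 + w)*(b + w/(-8 + w²)))
P(9 - W, 13)/(-4499) = ((13² - 680*(9 - 1*(-14)) + 85*13 + (9 - 1*(-14))*13³ - 8*(9 - 1*(-14))*13 + 85*(9 - 1*(-14))*13²)/(-8 + 13²))/(-4499) = ((169 - 680*(9 + 14) + 1105 + (9 + 14)*2197 - 8*(9 + 14)*13 + 85*(9 + 14)*169)/(-8 + 169))*(-1/4499) = ((169 - 680*23 + 1105 + 23*2197 - 8*23*13 + 85*23*169)/161)*(-1/4499) = ((169 - 15640 + 1105 + 50531 - 2392 + 330395)/161)*(-1/4499) = ((1/161)*364168)*(-1/4499) = (52024/23)*(-1/4499) = -52024/103477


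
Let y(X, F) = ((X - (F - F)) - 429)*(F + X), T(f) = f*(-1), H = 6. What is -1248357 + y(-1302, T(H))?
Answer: 1015791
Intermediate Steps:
T(f) = -f
y(X, F) = (-429 + X)*(F + X) (y(X, F) = ((X - 1*0) - 429)*(F + X) = ((X + 0) - 429)*(F + X) = (X - 429)*(F + X) = (-429 + X)*(F + X))
-1248357 + y(-1302, T(H)) = -1248357 + ((-1302)² - (-429)*6 - 429*(-1302) - 1*6*(-1302)) = -1248357 + (1695204 - 429*(-6) + 558558 - 6*(-1302)) = -1248357 + (1695204 + 2574 + 558558 + 7812) = -1248357 + 2264148 = 1015791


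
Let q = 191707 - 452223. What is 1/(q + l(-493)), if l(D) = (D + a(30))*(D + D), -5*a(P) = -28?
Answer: 5/1100302 ≈ 4.5442e-6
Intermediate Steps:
a(P) = 28/5 (a(P) = -⅕*(-28) = 28/5)
l(D) = 2*D*(28/5 + D) (l(D) = (D + 28/5)*(D + D) = (28/5 + D)*(2*D) = 2*D*(28/5 + D))
q = -260516
1/(q + l(-493)) = 1/(-260516 + (⅖)*(-493)*(28 + 5*(-493))) = 1/(-260516 + (⅖)*(-493)*(28 - 2465)) = 1/(-260516 + (⅖)*(-493)*(-2437)) = 1/(-260516 + 2402882/5) = 1/(1100302/5) = 5/1100302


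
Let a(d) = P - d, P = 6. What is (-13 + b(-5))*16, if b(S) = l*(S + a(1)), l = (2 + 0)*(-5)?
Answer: -208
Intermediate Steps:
l = -10 (l = 2*(-5) = -10)
a(d) = 6 - d
b(S) = -50 - 10*S (b(S) = -10*(S + (6 - 1*1)) = -10*(S + (6 - 1)) = -10*(S + 5) = -10*(5 + S) = -50 - 10*S)
(-13 + b(-5))*16 = (-13 + (-50 - 10*(-5)))*16 = (-13 + (-50 + 50))*16 = (-13 + 0)*16 = -13*16 = -208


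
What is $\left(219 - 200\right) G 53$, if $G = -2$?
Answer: $-2014$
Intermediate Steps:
$\left(219 - 200\right) G 53 = \left(219 - 200\right) \left(\left(-2\right) 53\right) = 19 \left(-106\right) = -2014$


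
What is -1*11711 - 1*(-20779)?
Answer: 9068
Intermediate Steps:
-1*11711 - 1*(-20779) = -11711 + 20779 = 9068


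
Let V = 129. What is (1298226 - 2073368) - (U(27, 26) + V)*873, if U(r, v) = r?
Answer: -911330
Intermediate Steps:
(1298226 - 2073368) - (U(27, 26) + V)*873 = (1298226 - 2073368) - (27 + 129)*873 = -775142 - 156*873 = -775142 - 1*136188 = -775142 - 136188 = -911330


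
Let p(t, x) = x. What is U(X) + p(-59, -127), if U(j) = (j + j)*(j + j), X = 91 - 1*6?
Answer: 28773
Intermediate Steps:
X = 85 (X = 91 - 6 = 85)
U(j) = 4*j**2 (U(j) = (2*j)*(2*j) = 4*j**2)
U(X) + p(-59, -127) = 4*85**2 - 127 = 4*7225 - 127 = 28900 - 127 = 28773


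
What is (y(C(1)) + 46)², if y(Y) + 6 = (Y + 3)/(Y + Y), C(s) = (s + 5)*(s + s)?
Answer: 105625/64 ≈ 1650.4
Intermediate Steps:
C(s) = 2*s*(5 + s) (C(s) = (5 + s)*(2*s) = 2*s*(5 + s))
y(Y) = -6 + (3 + Y)/(2*Y) (y(Y) = -6 + (Y + 3)/(Y + Y) = -6 + (3 + Y)/((2*Y)) = -6 + (3 + Y)*(1/(2*Y)) = -6 + (3 + Y)/(2*Y))
(y(C(1)) + 46)² = ((3 - 22*(5 + 1))/(2*((2*1*(5 + 1)))) + 46)² = ((3 - 22*6)/(2*((2*1*6))) + 46)² = ((½)*(3 - 11*12)/12 + 46)² = ((½)*(1/12)*(3 - 132) + 46)² = ((½)*(1/12)*(-129) + 46)² = (-43/8 + 46)² = (325/8)² = 105625/64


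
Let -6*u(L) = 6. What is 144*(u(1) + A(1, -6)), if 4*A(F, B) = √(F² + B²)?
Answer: -144 + 36*√37 ≈ 74.979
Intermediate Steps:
A(F, B) = √(B² + F²)/4 (A(F, B) = √(F² + B²)/4 = √(B² + F²)/4)
u(L) = -1 (u(L) = -⅙*6 = -1)
144*(u(1) + A(1, -6)) = 144*(-1 + √((-6)² + 1²)/4) = 144*(-1 + √(36 + 1)/4) = 144*(-1 + √37/4) = -144 + 36*√37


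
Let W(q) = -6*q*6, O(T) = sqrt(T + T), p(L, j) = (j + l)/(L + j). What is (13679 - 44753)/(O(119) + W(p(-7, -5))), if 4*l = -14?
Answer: 186444/97 + 124296*sqrt(238)/1649 ≈ 3085.0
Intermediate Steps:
l = -7/2 (l = (1/4)*(-14) = -7/2 ≈ -3.5000)
p(L, j) = (-7/2 + j)/(L + j) (p(L, j) = (j - 7/2)/(L + j) = (-7/2 + j)/(L + j))
O(T) = sqrt(2)*sqrt(T) (O(T) = sqrt(2*T) = sqrt(2)*sqrt(T))
W(q) = -36*q
(13679 - 44753)/(O(119) + W(p(-7, -5))) = (13679 - 44753)/(sqrt(2)*sqrt(119) - 36*(-7/2 - 5)/(-7 - 5)) = -31074/(sqrt(238) - 36*(-17)/((-12)*2)) = -31074/(sqrt(238) - (-3)*(-17)/2) = -31074/(sqrt(238) - 36*17/24) = -31074/(sqrt(238) - 51/2) = -31074/(-51/2 + sqrt(238))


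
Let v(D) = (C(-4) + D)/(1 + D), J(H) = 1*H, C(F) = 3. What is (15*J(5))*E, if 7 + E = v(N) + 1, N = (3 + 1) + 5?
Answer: -360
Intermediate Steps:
J(H) = H
N = 9 (N = 4 + 5 = 9)
v(D) = (3 + D)/(1 + D)
E = -24/5 (E = -7 + ((3 + 9)/(1 + 9) + 1) = -7 + (12/10 + 1) = -7 + ((⅒)*12 + 1) = -7 + (6/5 + 1) = -7 + 11/5 = -24/5 ≈ -4.8000)
(15*J(5))*E = (15*5)*(-24/5) = 75*(-24/5) = -360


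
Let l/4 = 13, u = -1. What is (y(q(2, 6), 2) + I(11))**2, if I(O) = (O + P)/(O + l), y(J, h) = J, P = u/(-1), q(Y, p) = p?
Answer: 16900/441 ≈ 38.322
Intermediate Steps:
l = 52 (l = 4*13 = 52)
P = 1 (P = -1/(-1) = -1*(-1) = 1)
I(O) = (1 + O)/(52 + O) (I(O) = (O + 1)/(O + 52) = (1 + O)/(52 + O))
(y(q(2, 6), 2) + I(11))**2 = (6 + (1 + 11)/(52 + 11))**2 = (6 + 12/63)**2 = (6 + (1/63)*12)**2 = (6 + 4/21)**2 = (130/21)**2 = 16900/441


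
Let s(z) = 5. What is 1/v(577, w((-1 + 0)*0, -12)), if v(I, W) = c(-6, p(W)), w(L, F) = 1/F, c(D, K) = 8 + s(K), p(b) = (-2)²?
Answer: 1/13 ≈ 0.076923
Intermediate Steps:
p(b) = 4
c(D, K) = 13 (c(D, K) = 8 + 5 = 13)
v(I, W) = 13
1/v(577, w((-1 + 0)*0, -12)) = 1/13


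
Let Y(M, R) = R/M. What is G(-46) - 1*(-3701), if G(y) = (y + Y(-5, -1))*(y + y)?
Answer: 39573/5 ≈ 7914.6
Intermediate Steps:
G(y) = 2*y*(⅕ + y) (G(y) = (y - 1/(-5))*(y + y) = (y - 1*(-⅕))*(2*y) = (y + ⅕)*(2*y) = (⅕ + y)*(2*y) = 2*y*(⅕ + y))
G(-46) - 1*(-3701) = (⅖)*(-46)*(1 + 5*(-46)) - 1*(-3701) = (⅖)*(-46)*(1 - 230) + 3701 = (⅖)*(-46)*(-229) + 3701 = 21068/5 + 3701 = 39573/5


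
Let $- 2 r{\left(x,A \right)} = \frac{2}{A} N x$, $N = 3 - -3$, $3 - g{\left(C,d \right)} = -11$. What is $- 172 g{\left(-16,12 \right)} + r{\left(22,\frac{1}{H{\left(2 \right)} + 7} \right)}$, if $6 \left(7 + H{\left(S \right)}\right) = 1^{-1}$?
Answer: $-2430$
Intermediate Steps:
$g{\left(C,d \right)} = 14$ ($g{\left(C,d \right)} = 3 - -11 = 3 + 11 = 14$)
$H{\left(S \right)} = - \frac{41}{6}$ ($H{\left(S \right)} = -7 + \frac{1}{6 \cdot 1} = -7 + \frac{1}{6} \cdot 1 = -7 + \frac{1}{6} = - \frac{41}{6}$)
$N = 6$ ($N = 3 + 3 = 6$)
$r{\left(x,A \right)} = - \frac{6 x}{A}$ ($r{\left(x,A \right)} = - \frac{\frac{2}{A} 6 x}{2} = - \frac{\frac{12}{A} x}{2} = - \frac{12 x \frac{1}{A}}{2} = - \frac{6 x}{A}$)
$- 172 g{\left(-16,12 \right)} + r{\left(22,\frac{1}{H{\left(2 \right)} + 7} \right)} = \left(-172\right) 14 - \frac{132}{\frac{1}{- \frac{41}{6} + 7}} = -2408 - \frac{132}{\frac{1}{\frac{1}{6}}} = -2408 - \frac{132}{6} = -2408 - 132 \cdot \frac{1}{6} = -2408 - 22 = -2430$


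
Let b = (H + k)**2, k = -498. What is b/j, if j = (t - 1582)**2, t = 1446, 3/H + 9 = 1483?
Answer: 538827934401/40185815296 ≈ 13.408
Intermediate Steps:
H = 3/1474 (H = 3/(-9 + 1483) = 3/1474 ≈ 0.0020353)
b = 538827934401/2172676 (b = (3/1474 - 498)**2 = (-734049/1474)**2 = 538827934401/2172676 ≈ 2.4800e+5)
j = 18496 (j = (1446 - 1582)**2 = (-136)**2 = 18496)
b/j = (538827934401/2172676)/18496 = (538827934401/2172676)*(1/18496) = 538827934401/40185815296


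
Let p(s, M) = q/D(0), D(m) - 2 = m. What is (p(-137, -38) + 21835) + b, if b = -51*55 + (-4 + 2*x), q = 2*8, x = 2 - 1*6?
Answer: 19026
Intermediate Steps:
D(m) = 2 + m
x = -4 (x = 2 - 6 = -4)
q = 16
p(s, M) = 8 (p(s, M) = 16/(2 + 0) = 16/2 = 16*(1/2) = 8)
b = -2817 (b = -51*55 + (-4 + 2*(-4)) = -2805 + (-4 - 8) = -2805 - 12 = -2817)
(p(-137, -38) + 21835) + b = (8 + 21835) - 2817 = 21843 - 2817 = 19026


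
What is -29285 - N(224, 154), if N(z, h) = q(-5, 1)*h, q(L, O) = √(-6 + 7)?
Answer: -29439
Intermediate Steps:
q(L, O) = 1 (q(L, O) = √1 = 1)
N(z, h) = h (N(z, h) = 1*h = h)
-29285 - N(224, 154) = -29285 - 1*154 = -29285 - 154 = -29439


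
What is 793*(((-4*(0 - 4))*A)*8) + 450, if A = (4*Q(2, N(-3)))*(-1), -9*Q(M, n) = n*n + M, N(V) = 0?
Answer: 816082/9 ≈ 90676.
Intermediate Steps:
Q(M, n) = -M/9 - n²/9 (Q(M, n) = -(n*n + M)/9 = -(n² + M)/9 = -(M + n²)/9 = -M/9 - n²/9)
A = 8/9 (A = (4*(-⅑*2 - ⅑*0²))*(-1) = (4*(-2/9 - ⅑*0))*(-1) = (4*(-2/9 + 0))*(-1) = (4*(-2/9))*(-1) = -8/9*(-1) = 8/9 ≈ 0.88889)
793*(((-4*(0 - 4))*A)*8) + 450 = 793*((-4*(0 - 4)*(8/9))*8) + 450 = 793*((-4*(-4)*(8/9))*8) + 450 = 793*((16*(8/9))*8) + 450 = 793*((128/9)*8) + 450 = 793*(1024/9) + 450 = 812032/9 + 450 = 816082/9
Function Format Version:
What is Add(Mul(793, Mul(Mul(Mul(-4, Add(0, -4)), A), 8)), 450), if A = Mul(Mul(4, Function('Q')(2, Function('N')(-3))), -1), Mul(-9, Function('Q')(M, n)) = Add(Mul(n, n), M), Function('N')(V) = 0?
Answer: Rational(816082, 9) ≈ 90676.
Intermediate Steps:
Function('Q')(M, n) = Add(Mul(Rational(-1, 9), M), Mul(Rational(-1, 9), Pow(n, 2))) (Function('Q')(M, n) = Mul(Rational(-1, 9), Add(Mul(n, n), M)) = Mul(Rational(-1, 9), Add(Pow(n, 2), M)) = Mul(Rational(-1, 9), Add(M, Pow(n, 2))) = Add(Mul(Rational(-1, 9), M), Mul(Rational(-1, 9), Pow(n, 2))))
A = Rational(8, 9) (A = Mul(Mul(4, Add(Mul(Rational(-1, 9), 2), Mul(Rational(-1, 9), Pow(0, 2)))), -1) = Mul(Mul(4, Add(Rational(-2, 9), Mul(Rational(-1, 9), 0))), -1) = Mul(Mul(4, Add(Rational(-2, 9), 0)), -1) = Mul(Mul(4, Rational(-2, 9)), -1) = Mul(Rational(-8, 9), -1) = Rational(8, 9) ≈ 0.88889)
Add(Mul(793, Mul(Mul(Mul(-4, Add(0, -4)), A), 8)), 450) = Add(Mul(793, Mul(Mul(Mul(-4, Add(0, -4)), Rational(8, 9)), 8)), 450) = Add(Mul(793, Mul(Mul(Mul(-4, -4), Rational(8, 9)), 8)), 450) = Add(Mul(793, Mul(Mul(16, Rational(8, 9)), 8)), 450) = Add(Mul(793, Mul(Rational(128, 9), 8)), 450) = Add(Mul(793, Rational(1024, 9)), 450) = Add(Rational(812032, 9), 450) = Rational(816082, 9)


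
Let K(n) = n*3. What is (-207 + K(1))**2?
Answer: 41616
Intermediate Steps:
K(n) = 3*n
(-207 + K(1))**2 = (-207 + 3*1)**2 = (-207 + 3)**2 = (-204)**2 = 41616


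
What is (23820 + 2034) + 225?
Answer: 26079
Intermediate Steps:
(23820 + 2034) + 225 = 25854 + 225 = 26079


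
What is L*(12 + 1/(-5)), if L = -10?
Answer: -118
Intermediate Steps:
L*(12 + 1/(-5)) = -10*(12 + 1/(-5)) = -10*(12 - ⅕) = -10*59/5 = -118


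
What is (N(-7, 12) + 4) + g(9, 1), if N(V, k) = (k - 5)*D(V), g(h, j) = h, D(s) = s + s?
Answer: -85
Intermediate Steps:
D(s) = 2*s
N(V, k) = 2*V*(-5 + k) (N(V, k) = (k - 5)*(2*V) = (-5 + k)*(2*V) = 2*V*(-5 + k))
(N(-7, 12) + 4) + g(9, 1) = (2*(-7)*(-5 + 12) + 4) + 9 = (2*(-7)*7 + 4) + 9 = (-98 + 4) + 9 = -94 + 9 = -85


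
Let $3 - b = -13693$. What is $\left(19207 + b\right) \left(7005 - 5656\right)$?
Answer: $44386147$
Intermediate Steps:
$b = 13696$ ($b = 3 - -13693 = 3 + 13693 = 13696$)
$\left(19207 + b\right) \left(7005 - 5656\right) = \left(19207 + 13696\right) \left(7005 - 5656\right) = 32903 \cdot 1349 = 44386147$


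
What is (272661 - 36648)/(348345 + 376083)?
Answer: 78671/241476 ≈ 0.32579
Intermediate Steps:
(272661 - 36648)/(348345 + 376083) = 236013/724428 = 236013*(1/724428) = 78671/241476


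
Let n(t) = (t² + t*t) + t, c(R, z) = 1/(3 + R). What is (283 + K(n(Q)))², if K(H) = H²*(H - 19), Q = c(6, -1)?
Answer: 22563919832797225/282429536481 ≈ 79892.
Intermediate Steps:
Q = ⅑ (Q = 1/(3 + 6) = 1/9 = ⅑ ≈ 0.11111)
n(t) = t + 2*t² (n(t) = (t² + t²) + t = 2*t² + t = t + 2*t²)
K(H) = H²*(-19 + H)
(283 + K(n(Q)))² = (283 + ((1 + 2*(⅑))/9)²*(-19 + (1 + 2*(⅑))/9))² = (283 + ((1 + 2/9)/9)²*(-19 + (1 + 2/9)/9))² = (283 + ((⅑)*(11/9))²*(-19 + (⅑)*(11/9)))² = (283 + (11/81)²*(-19 + 11/81))² = (283 + (121/6561)*(-1528/81))² = (283 - 184888/531441)² = (150212915/531441)² = 22563919832797225/282429536481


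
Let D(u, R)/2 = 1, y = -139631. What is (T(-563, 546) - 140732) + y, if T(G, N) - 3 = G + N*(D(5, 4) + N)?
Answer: 18285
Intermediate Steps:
D(u, R) = 2 (D(u, R) = 2*1 = 2)
T(G, N) = 3 + G + N*(2 + N) (T(G, N) = 3 + (G + N*(2 + N)) = 3 + G + N*(2 + N))
(T(-563, 546) - 140732) + y = ((3 - 563 + 546² + 2*546) - 140732) - 139631 = ((3 - 563 + 298116 + 1092) - 140732) - 139631 = (298648 - 140732) - 139631 = 157916 - 139631 = 18285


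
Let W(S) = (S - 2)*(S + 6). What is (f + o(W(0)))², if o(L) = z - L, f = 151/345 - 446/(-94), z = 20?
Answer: 363502879744/262926225 ≈ 1382.5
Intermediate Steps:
W(S) = (-2 + S)*(6 + S)
f = 84032/16215 (f = 151*(1/345) - 446*(-1/94) = 151/345 + 223/47 = 84032/16215 ≈ 5.1824)
o(L) = 20 - L
(f + o(W(0)))² = (84032/16215 + (20 - (-12 + 0² + 4*0)))² = (84032/16215 + (20 - (-12 + 0 + 0)))² = (84032/16215 + (20 - 1*(-12)))² = (84032/16215 + (20 + 12))² = (84032/16215 + 32)² = (602912/16215)² = 363502879744/262926225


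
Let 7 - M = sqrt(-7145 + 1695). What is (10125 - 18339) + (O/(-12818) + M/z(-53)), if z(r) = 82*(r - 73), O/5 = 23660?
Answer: -5983781245/727668 + 5*I*sqrt(218)/10332 ≈ -8223.2 + 0.0071452*I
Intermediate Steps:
O = 118300 (O = 5*23660 = 118300)
z(r) = -5986 + 82*r (z(r) = 82*(-73 + r) = -5986 + 82*r)
M = 7 - 5*I*sqrt(218) (M = 7 - sqrt(-7145 + 1695) = 7 - sqrt(-5450) = 7 - 5*I*sqrt(218) ≈ 7.0 - 73.824*I)
(10125 - 18339) + (O/(-12818) + M/z(-53)) = (10125 - 18339) + (118300/(-12818) + (7 - 5*I*sqrt(218))/(-5986 + 82*(-53))) = -8214 + (118300*(-1/12818) + (7 - 5*I*sqrt(218))/(-5986 - 4346)) = -8214 + (-4550/493 + (7 - 5*I*sqrt(218))/(-10332)) = -8214 + (-4550/493 + (7 - 5*I*sqrt(218))*(-1/10332)) = -8214 + (-4550/493 + (-1/1476 + 5*I*sqrt(218)/10332)) = -8214 + (-6716293/727668 + 5*I*sqrt(218)/10332) = -5983781245/727668 + 5*I*sqrt(218)/10332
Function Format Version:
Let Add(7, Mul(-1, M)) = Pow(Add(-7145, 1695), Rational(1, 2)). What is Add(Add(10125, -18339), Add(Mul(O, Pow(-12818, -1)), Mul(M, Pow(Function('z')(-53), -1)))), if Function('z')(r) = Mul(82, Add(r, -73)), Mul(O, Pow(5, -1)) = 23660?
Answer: Add(Rational(-5983781245, 727668), Mul(Rational(5, 10332), I, Pow(218, Rational(1, 2)))) ≈ Add(-8223.2, Mul(0.0071452, I))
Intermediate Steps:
O = 118300 (O = Mul(5, 23660) = 118300)
Function('z')(r) = Add(-5986, Mul(82, r)) (Function('z')(r) = Mul(82, Add(-73, r)) = Add(-5986, Mul(82, r)))
M = Add(7, Mul(-5, I, Pow(218, Rational(1, 2)))) (M = Add(7, Mul(-1, Pow(Add(-7145, 1695), Rational(1, 2)))) = Add(7, Mul(-1, Pow(-5450, Rational(1, 2)))) = Add(7, Mul(-1, Mul(5, I, Pow(218, Rational(1, 2))))) = Add(7, Mul(-5, I, Pow(218, Rational(1, 2)))) ≈ Add(7.0000, Mul(-73.824, I)))
Add(Add(10125, -18339), Add(Mul(O, Pow(-12818, -1)), Mul(M, Pow(Function('z')(-53), -1)))) = Add(Add(10125, -18339), Add(Mul(118300, Pow(-12818, -1)), Mul(Add(7, Mul(-5, I, Pow(218, Rational(1, 2)))), Pow(Add(-5986, Mul(82, -53)), -1)))) = Add(-8214, Add(Mul(118300, Rational(-1, 12818)), Mul(Add(7, Mul(-5, I, Pow(218, Rational(1, 2)))), Pow(Add(-5986, -4346), -1)))) = Add(-8214, Add(Rational(-4550, 493), Mul(Add(7, Mul(-5, I, Pow(218, Rational(1, 2)))), Pow(-10332, -1)))) = Add(-8214, Add(Rational(-4550, 493), Mul(Add(7, Mul(-5, I, Pow(218, Rational(1, 2)))), Rational(-1, 10332)))) = Add(-8214, Add(Rational(-4550, 493), Add(Rational(-1, 1476), Mul(Rational(5, 10332), I, Pow(218, Rational(1, 2)))))) = Add(-8214, Add(Rational(-6716293, 727668), Mul(Rational(5, 10332), I, Pow(218, Rational(1, 2))))) = Add(Rational(-5983781245, 727668), Mul(Rational(5, 10332), I, Pow(218, Rational(1, 2))))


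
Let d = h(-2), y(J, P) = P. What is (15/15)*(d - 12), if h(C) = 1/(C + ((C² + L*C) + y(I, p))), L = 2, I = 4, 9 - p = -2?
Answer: -107/9 ≈ -11.889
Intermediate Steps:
p = 11 (p = 9 - 1*(-2) = 9 + 2 = 11)
h(C) = 1/(11 + C² + 3*C) (h(C) = 1/(C + ((C² + 2*C) + 11)) = 1/(C + (11 + C² + 2*C)) = 1/(11 + C² + 3*C))
d = ⅑ (d = 1/(11 + (-2)² + 3*(-2)) = 1/(11 + 4 - 6) = 1/9 = ⅑ ≈ 0.11111)
(15/15)*(d - 12) = (15/15)*(⅑ - 12) = (15*(1/15))*(-107/9) = 1*(-107/9) = -107/9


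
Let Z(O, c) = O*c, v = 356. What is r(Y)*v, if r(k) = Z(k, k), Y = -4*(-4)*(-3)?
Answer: 820224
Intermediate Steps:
Y = -48 (Y = 16*(-3) = -48)
r(k) = k² (r(k) = k*k = k²)
r(Y)*v = (-48)²*356 = 2304*356 = 820224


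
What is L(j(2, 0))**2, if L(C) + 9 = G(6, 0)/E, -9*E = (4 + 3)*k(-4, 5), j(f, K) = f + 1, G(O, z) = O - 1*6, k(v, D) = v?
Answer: 81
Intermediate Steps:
G(O, z) = -6 + O (G(O, z) = O - 6 = -6 + O)
j(f, K) = 1 + f
E = 28/9 (E = -(4 + 3)*(-4)/9 = -7*(-4)/9 = -1/9*(-28) = 28/9 ≈ 3.1111)
L(C) = -9 (L(C) = -9 + (-6 + 6)/(28/9) = -9 + 0*(9/28) = -9 + 0 = -9)
L(j(2, 0))**2 = (-9)**2 = 81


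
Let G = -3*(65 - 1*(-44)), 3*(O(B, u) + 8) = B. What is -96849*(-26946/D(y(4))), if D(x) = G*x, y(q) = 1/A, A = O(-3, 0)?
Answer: 7829079462/109 ≈ 7.1826e+7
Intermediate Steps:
O(B, u) = -8 + B/3
A = -9 (A = -8 + (⅓)*(-3) = -8 - 1 = -9)
G = -327 (G = -3*(65 + 44) = -3*109 = -327)
y(q) = -⅑ (y(q) = 1/(-9) = -⅑)
D(x) = -327*x
-96849*(-26946/D(y(4))) = -96849/(-327*(-⅑)/(-26946)) = -96849/((109/3)*(-1/26946)) = -96849/(-109/80838) = -96849*(-80838/109) = 7829079462/109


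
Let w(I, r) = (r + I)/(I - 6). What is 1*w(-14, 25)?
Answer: -11/20 ≈ -0.55000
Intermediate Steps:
w(I, r) = (I + r)/(-6 + I)
1*w(-14, 25) = 1*((-14 + 25)/(-6 - 14)) = 1*(11/(-20)) = 1*(-1/20*11) = 1*(-11/20) = -11/20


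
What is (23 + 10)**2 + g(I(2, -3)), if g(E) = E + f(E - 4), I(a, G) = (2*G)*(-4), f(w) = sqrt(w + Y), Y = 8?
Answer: 1113 + 2*sqrt(7) ≈ 1118.3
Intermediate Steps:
f(w) = sqrt(8 + w) (f(w) = sqrt(w + 8) = sqrt(8 + w))
I(a, G) = -8*G
g(E) = E + sqrt(4 + E) (g(E) = E + sqrt(8 + (E - 4)) = E + sqrt(8 + (-4 + E)) = E + sqrt(4 + E))
(23 + 10)**2 + g(I(2, -3)) = (23 + 10)**2 + (-8*(-3) + sqrt(4 - 8*(-3))) = 33**2 + (24 + sqrt(4 + 24)) = 1089 + (24 + sqrt(28)) = 1089 + (24 + 2*sqrt(7)) = 1113 + 2*sqrt(7)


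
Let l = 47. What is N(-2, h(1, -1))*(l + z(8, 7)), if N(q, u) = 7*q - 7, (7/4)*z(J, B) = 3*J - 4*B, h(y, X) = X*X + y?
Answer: -939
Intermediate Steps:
h(y, X) = y + X² (h(y, X) = X² + y = y + X²)
z(J, B) = -16*B/7 + 12*J/7 (z(J, B) = 4*(3*J - 4*B)/7 = 4*(-4*B + 3*J)/7 = -16*B/7 + 12*J/7)
N(q, u) = -7 + 7*q
N(-2, h(1, -1))*(l + z(8, 7)) = (-7 + 7*(-2))*(47 + (-16/7*7 + (12/7)*8)) = (-7 - 14)*(47 + (-16 + 96/7)) = -21*(47 - 16/7) = -21*313/7 = -939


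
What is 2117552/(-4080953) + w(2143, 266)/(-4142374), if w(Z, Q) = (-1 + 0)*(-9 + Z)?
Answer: -4381491797373/8452416801211 ≈ -0.51837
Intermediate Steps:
w(Z, Q) = 9 - Z (w(Z, Q) = -(-9 + Z) = 9 - Z)
2117552/(-4080953) + w(2143, 266)/(-4142374) = 2117552/(-4080953) + (9 - 1*2143)/(-4142374) = 2117552*(-1/4080953) + (9 - 2143)*(-1/4142374) = -2117552/4080953 - 2134*(-1/4142374) = -2117552/4080953 + 1067/2071187 = -4381491797373/8452416801211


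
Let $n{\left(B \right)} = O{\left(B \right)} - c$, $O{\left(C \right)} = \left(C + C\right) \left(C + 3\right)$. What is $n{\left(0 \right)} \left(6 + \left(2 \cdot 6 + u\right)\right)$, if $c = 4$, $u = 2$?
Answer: $-80$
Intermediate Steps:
$O{\left(C \right)} = 2 C \left(3 + C\right)$
$n{\left(B \right)} = -4 + 2 B \left(3 + B\right)$ ($n{\left(B \right)} = 2 B \left(3 + B\right) - 4 = -4 + 2 B \left(3 + B\right)$)
$n{\left(0 \right)} \left(6 + \left(2 \cdot 6 + u\right)\right) = \left(-4 + 2 \cdot 0 \left(3 + 0\right)\right) \left(6 + \left(2 \cdot 6 + 2\right)\right) = \left(-4 + 2 \cdot 0 \cdot 3\right) \left(6 + \left(12 + 2\right)\right) = \left(-4 + 0\right) \left(6 + 14\right) = \left(-4\right) 20 = -80$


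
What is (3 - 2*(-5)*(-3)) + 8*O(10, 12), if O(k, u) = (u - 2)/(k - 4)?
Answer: -41/3 ≈ -13.667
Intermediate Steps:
O(k, u) = (-2 + u)/(-4 + k)
(3 - 2*(-5)*(-3)) + 8*O(10, 12) = (3 - 2*(-5)*(-3)) + 8*((-2 + 12)/(-4 + 10)) = (3 + 10*(-3)) + 8*(10/6) = (3 - 30) + 8*((1/6)*10) = -27 + 8*(5/3) = -27 + 40/3 = -41/3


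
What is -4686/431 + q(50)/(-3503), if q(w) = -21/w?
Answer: -820743849/75489650 ≈ -10.872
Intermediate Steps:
-4686/431 + q(50)/(-3503) = -4686/431 - 21/50/(-3503) = -4686*1/431 - 21*1/50*(-1/3503) = -4686/431 - 21/50*(-1/3503) = -4686/431 + 21/175150 = -820743849/75489650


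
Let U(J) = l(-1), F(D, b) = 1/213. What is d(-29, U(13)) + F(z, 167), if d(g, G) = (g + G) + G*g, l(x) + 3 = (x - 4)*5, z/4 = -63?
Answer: 160816/213 ≈ 755.00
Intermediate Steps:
z = -252 (z = 4*(-63) = -252)
F(D, b) = 1/213
l(x) = -23 + 5*x (l(x) = -3 + (x - 4)*5 = -3 + (-4 + x)*5 = -3 + (-20 + 5*x) = -23 + 5*x)
U(J) = -28 (U(J) = -23 + 5*(-1) = -23 - 5 = -28)
d(g, G) = G + g + G*g (d(g, G) = (G + g) + G*g = G + g + G*g)
d(-29, U(13)) + F(z, 167) = (-28 - 29 - 28*(-29)) + 1/213 = (-28 - 29 + 812) + 1/213 = 755 + 1/213 = 160816/213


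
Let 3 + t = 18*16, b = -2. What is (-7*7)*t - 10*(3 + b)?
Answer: -13975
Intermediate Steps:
t = 285 (t = -3 + 18*16 = -3 + 288 = 285)
(-7*7)*t - 10*(3 + b) = -7*7*285 - 10*(3 - 2) = -49*285 - 10*1 = -13965 - 10 = -13975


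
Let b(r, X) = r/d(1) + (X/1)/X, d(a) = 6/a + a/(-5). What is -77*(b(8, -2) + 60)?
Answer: -139293/29 ≈ -4803.2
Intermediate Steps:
d(a) = 6/a - a/5 (d(a) = 6/a + a*(-1/5) = 6/a - a/5)
b(r, X) = 1 + 5*r/29 (b(r, X) = r/(6/1 - 1/5*1) + (X/1)/X = r/(6*1 - 1/5) + (X*1)/X = r/(6 - 1/5) + X/X = r/(29/5) + 1 = r*(5/29) + 1 = 5*r/29 + 1 = 1 + 5*r/29)
-77*(b(8, -2) + 60) = -77*((1 + (5/29)*8) + 60) = -77*((1 + 40/29) + 60) = -77*(69/29 + 60) = -77*1809/29 = -139293/29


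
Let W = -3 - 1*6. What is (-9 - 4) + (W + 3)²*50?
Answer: 1787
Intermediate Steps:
W = -9 (W = -3 - 6 = -9)
(-9 - 4) + (W + 3)²*50 = (-9 - 4) + (-9 + 3)²*50 = -13 + (-6)²*50 = -13 + 36*50 = -13 + 1800 = 1787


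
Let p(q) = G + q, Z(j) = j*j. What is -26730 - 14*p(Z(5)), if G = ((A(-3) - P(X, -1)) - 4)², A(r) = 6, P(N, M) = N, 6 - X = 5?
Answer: -27094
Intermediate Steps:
X = 1 (X = 6 - 1*5 = 6 - 5 = 1)
G = 1 (G = ((6 - 1*1) - 4)² = ((6 - 1) - 4)² = (5 - 4)² = 1² = 1)
Z(j) = j²
p(q) = 1 + q
-26730 - 14*p(Z(5)) = -26730 - 14*(1 + 5²) = -26730 - 14*(1 + 25) = -26730 - 14*26 = -26730 - 364 = -27094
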